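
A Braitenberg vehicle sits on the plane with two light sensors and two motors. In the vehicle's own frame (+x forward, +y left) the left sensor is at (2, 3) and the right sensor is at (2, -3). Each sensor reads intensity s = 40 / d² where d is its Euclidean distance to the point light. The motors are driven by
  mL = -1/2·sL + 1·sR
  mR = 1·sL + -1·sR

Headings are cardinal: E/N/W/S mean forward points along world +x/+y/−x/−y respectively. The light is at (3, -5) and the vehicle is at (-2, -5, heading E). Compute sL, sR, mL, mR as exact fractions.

20/9 20/9 10/9 0

left sensor world pos  = (0, -2); dL² = 18
right sensor world pos = (0, -8); dR² = 18
sL = 40/18 = 20/9
sR = 40/18 = 20/9
mL = -1/2·sL + 1·sR = 10/9
mR = 1·sL + -1·sR = 0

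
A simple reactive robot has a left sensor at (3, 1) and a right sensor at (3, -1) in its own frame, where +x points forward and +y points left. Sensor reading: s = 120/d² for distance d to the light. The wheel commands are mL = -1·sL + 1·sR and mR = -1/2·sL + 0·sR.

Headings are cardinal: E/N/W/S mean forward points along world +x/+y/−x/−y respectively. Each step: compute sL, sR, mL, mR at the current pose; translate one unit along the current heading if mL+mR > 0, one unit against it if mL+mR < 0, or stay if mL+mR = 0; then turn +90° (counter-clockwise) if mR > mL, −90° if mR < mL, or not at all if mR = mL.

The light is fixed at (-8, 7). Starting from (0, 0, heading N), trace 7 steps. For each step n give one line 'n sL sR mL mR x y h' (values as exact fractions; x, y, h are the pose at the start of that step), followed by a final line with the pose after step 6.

n=0: pose=(0,0,N); sL=24/13, sR=120/97; mL=-768/1261, mR=-12/13; mL+mR=-1932/1261 → advance -1; mR−mL=-396/1261 → turn -1·90°
n=1: pose=(0,-1,E); sL=12/17, sR=60/101; mL=-192/1717, mR=-6/17; mL+mR=-798/1717 → advance -1; mR−mL=-414/1717 → turn -1·90°
n=2: pose=(-1,-1,S); sL=24/37, sR=120/157; mL=672/5809, mR=-12/37; mL+mR=-1212/5809 → advance -1; mR−mL=-2556/5809 → turn -1·90°
n=3: pose=(-1,0,W); sL=3/2, sR=30/13; mL=21/26, mR=-3/4; mL+mR=3/52 → advance +1; mR−mL=-81/52 → turn -1·90°
n=4: pose=(-2,0,N); sL=120/41, sR=24/13; mL=-576/533, mR=-60/41; mL+mR=-1356/533 → advance -1; mR−mL=-204/533 → turn -1·90°
n=5: pose=(-2,-1,E); sL=12/13, sR=20/27; mL=-64/351, mR=-6/13; mL+mR=-226/351 → advance -1; mR−mL=-98/351 → turn -1·90°
n=6: pose=(-3,-1,S); sL=120/157, sR=120/137; mL=2400/21509, mR=-60/157; mL+mR=-5820/21509 → advance -1; mR−mL=-10620/21509 → turn -1·90°

0 24/13 120/97 -768/1261 -12/13 0 0 N
1 12/17 60/101 -192/1717 -6/17 0 -1 E
2 24/37 120/157 672/5809 -12/37 -1 -1 S
3 3/2 30/13 21/26 -3/4 -1 0 W
4 120/41 24/13 -576/533 -60/41 -2 0 N
5 12/13 20/27 -64/351 -6/13 -2 -1 E
6 120/157 120/137 2400/21509 -60/157 -3 -1 S
final -3 0 W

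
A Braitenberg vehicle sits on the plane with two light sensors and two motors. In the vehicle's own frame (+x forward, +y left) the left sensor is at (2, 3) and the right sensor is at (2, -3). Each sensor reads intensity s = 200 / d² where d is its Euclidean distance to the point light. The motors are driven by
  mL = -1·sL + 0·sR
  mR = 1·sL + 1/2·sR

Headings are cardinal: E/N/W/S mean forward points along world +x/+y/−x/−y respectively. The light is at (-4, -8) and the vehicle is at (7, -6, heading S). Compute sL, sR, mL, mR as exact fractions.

left sensor world pos  = (10, -8); dL² = 196
right sensor world pos = (4, -8); dR² = 64
sL = 200/196 = 50/49
sR = 200/64 = 25/8
mL = -1·sL + 0·sR = -50/49
mR = 1·sL + 1/2·sR = 2025/784

50/49 25/8 -50/49 2025/784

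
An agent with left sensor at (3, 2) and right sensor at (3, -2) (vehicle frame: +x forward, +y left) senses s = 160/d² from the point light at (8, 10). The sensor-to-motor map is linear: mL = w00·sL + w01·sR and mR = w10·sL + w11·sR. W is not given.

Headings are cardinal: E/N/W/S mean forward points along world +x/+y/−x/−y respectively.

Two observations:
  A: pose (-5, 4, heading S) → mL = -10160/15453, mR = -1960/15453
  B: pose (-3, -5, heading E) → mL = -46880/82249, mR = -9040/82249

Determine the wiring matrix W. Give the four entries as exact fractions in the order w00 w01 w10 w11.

obs A: pose=(-5,4,S) → sL=80/101, sR=80/153, mL=-10160/15453, mR=-1960/15453
obs B: pose=(-3,-5,E) → sL=160/233, sR=160/353, mL=-46880/82249, mR=-9040/82249
sensor matrix S = [[80/101, 80/153], [160/233, 160/353]]; det S = -51200/1270993797
solve [mL_A; mL_B] = S·[w00; w01] and [mR_A; mR_B] = S·[w10; w11]:
  w00 = -1/2, w01 = -1/2, w10 = 1/2, w11 = -1

-1/2 -1/2 1/2 -1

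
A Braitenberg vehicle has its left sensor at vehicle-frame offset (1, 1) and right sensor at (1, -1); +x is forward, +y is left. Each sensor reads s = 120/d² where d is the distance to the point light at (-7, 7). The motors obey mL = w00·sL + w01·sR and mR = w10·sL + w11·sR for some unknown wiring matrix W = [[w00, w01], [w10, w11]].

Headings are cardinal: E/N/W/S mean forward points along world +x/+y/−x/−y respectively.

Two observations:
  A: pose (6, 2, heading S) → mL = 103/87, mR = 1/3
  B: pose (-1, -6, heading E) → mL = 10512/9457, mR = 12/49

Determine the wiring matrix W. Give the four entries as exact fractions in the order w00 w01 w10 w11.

1 1 0 1/2

obs A: pose=(6,2,S) → sL=15/29, sR=2/3, mL=103/87, mR=1/3
obs B: pose=(-1,-6,E) → sL=120/193, sR=24/49, mL=10512/9457, mR=12/49
sensor matrix S = [[15/29, 2/3], [120/193, 24/49]]; det S = -44200/274253
solve [mL_A; mL_B] = S·[w00; w01] and [mR_A; mR_B] = S·[w10; w11]:
  w00 = 1, w01 = 1, w10 = 0, w11 = 1/2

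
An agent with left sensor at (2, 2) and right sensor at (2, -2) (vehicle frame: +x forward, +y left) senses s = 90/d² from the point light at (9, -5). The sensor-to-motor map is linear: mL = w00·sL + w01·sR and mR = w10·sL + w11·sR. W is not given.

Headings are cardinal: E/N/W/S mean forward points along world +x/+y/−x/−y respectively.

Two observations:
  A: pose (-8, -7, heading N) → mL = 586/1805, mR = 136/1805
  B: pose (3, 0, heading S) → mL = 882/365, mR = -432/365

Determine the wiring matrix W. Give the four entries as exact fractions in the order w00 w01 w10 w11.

obs A: pose=(-8,-7,N) → sL=90/361, sR=2/5, mL=586/1805, mR=136/1805
obs B: pose=(3,0,S) → sL=18/5, sR=90/73, mL=882/365, mR=-432/365
sensor matrix S = [[90/361, 2/5], [18/5, 90/73]]; det S = -746208/658825
solve [mL_A; mL_B] = S·[w00; w01] and [mR_A; mR_B] = S·[w10; w11]:
  w00 = 1/2, w01 = 1/2, w10 = -1/2, w11 = 1/2

1/2 1/2 -1/2 1/2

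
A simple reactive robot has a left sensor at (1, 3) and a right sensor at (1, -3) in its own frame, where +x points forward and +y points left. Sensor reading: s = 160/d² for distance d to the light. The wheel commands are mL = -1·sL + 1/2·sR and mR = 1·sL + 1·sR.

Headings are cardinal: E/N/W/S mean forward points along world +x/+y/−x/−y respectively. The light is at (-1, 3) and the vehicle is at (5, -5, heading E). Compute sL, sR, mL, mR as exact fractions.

left sensor world pos  = (6, -2); dL² = 74
right sensor world pos = (6, -8); dR² = 170
sL = 160/74 = 80/37
sR = 160/170 = 16/17
mL = -1·sL + 1/2·sR = -1064/629
mR = 1·sL + 1·sR = 1952/629

80/37 16/17 -1064/629 1952/629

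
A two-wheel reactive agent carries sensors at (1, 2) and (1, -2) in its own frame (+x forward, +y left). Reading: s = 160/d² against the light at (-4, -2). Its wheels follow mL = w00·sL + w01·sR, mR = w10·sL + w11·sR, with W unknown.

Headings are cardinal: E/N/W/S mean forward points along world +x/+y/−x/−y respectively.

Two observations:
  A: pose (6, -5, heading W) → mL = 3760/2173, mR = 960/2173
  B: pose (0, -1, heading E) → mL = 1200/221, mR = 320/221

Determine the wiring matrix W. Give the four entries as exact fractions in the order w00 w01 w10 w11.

1/2 1/2 -1 1

obs A: pose=(6,-5,W) → sL=80/53, sR=80/41, mL=3760/2173, mR=960/2173
obs B: pose=(0,-1,E) → sL=80/17, sR=80/13, mL=1200/221, mR=320/221
sensor matrix S = [[80/53, 80/41], [80/17, 80/13]]; det S = 51200/480233
solve [mL_A; mL_B] = S·[w00; w01] and [mR_A; mR_B] = S·[w10; w11]:
  w00 = 1/2, w01 = 1/2, w10 = -1, w11 = 1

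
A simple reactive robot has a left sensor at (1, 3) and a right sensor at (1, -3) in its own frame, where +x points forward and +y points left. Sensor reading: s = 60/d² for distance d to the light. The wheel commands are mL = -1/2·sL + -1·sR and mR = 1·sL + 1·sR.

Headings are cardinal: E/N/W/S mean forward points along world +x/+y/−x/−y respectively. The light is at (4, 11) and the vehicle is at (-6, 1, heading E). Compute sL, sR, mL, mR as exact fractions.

6/13 6/25 -153/325 228/325

left sensor world pos  = (-5, 4); dL² = 130
right sensor world pos = (-5, -2); dR² = 250
sL = 60/130 = 6/13
sR = 60/250 = 6/25
mL = -1/2·sL + -1·sR = -153/325
mR = 1·sL + 1·sR = 228/325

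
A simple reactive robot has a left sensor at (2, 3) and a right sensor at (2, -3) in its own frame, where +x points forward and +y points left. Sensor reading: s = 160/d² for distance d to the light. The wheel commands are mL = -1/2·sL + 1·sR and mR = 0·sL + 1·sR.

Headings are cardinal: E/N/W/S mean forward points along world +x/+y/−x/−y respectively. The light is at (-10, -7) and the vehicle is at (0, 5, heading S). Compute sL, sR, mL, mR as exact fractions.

left sensor world pos  = (3, 3); dL² = 269
right sensor world pos = (-3, 3); dR² = 149
sL = 160/269 = 160/269
sR = 160/149 = 160/149
mL = -1/2·sL + 1·sR = 31120/40081
mR = 0·sL + 1·sR = 160/149

160/269 160/149 31120/40081 160/149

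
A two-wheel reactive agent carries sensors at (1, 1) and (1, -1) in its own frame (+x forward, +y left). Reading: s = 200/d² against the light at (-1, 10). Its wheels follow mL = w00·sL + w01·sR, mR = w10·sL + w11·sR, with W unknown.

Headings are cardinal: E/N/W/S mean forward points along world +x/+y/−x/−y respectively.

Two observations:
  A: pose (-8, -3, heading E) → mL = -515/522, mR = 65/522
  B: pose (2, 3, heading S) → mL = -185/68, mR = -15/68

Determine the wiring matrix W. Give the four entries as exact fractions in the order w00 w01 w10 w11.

-1/2 -1/2 1/2 -1/2

obs A: pose=(-8,-3,E) → sL=10/9, sR=25/29, mL=-515/522, mR=65/522
obs B: pose=(2,3,S) → sL=5/2, sR=50/17, mL=-185/68, mR=-15/68
sensor matrix S = [[10/9, 25/29], [5/2, 50/17]]; det S = 9875/8874
solve [mL_A; mL_B] = S·[w00; w01] and [mR_A; mR_B] = S·[w10; w11]:
  w00 = -1/2, w01 = -1/2, w10 = 1/2, w11 = -1/2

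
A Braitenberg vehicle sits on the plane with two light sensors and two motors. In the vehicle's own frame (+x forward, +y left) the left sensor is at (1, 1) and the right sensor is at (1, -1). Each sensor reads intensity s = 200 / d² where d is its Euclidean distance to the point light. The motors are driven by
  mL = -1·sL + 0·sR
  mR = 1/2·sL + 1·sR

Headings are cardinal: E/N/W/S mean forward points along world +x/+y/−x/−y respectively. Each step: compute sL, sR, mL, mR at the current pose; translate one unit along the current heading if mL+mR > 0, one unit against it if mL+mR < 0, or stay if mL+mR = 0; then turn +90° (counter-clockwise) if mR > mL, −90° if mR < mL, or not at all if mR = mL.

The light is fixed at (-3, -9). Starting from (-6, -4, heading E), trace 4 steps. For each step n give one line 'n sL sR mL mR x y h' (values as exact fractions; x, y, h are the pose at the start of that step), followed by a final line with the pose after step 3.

0 5 10 -5 25/2 -6 -4 E
1 40/9 200/37 -40/9 2540/333 -5 -4 N
2 100/17 100/29 -100/17 3150/493 -5 -3 W
3 200/29 200/41 -200/29 9900/1189 -6 -3 S
final -6 -4 E

n=0: pose=(-6,-4,E); sL=5, sR=10; mL=-5, mR=25/2; mL+mR=15/2 → advance +1; mR−mL=35/2 → turn +1·90°
n=1: pose=(-5,-4,N); sL=40/9, sR=200/37; mL=-40/9, mR=2540/333; mL+mR=1060/333 → advance +1; mR−mL=1340/111 → turn +1·90°
n=2: pose=(-5,-3,W); sL=100/17, sR=100/29; mL=-100/17, mR=3150/493; mL+mR=250/493 → advance +1; mR−mL=6050/493 → turn +1·90°
n=3: pose=(-6,-3,S); sL=200/29, sR=200/41; mL=-200/29, mR=9900/1189; mL+mR=1700/1189 → advance +1; mR−mL=18100/1189 → turn +1·90°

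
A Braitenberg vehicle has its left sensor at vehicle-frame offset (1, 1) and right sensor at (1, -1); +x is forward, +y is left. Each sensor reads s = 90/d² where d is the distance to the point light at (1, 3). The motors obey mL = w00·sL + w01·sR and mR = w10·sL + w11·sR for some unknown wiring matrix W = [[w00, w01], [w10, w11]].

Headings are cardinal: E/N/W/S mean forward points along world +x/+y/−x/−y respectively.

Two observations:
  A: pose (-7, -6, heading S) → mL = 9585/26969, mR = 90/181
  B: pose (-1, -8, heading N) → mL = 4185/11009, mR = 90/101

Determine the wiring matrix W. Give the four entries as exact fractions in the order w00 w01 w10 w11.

1 -1/2 0 1

obs A: pose=(-7,-6,S) → sL=90/149, sR=90/181, mL=9585/26969, mR=90/181
obs B: pose=(-1,-8,N) → sL=90/109, sR=90/101, mL=4185/11009, mR=90/101
sensor matrix S = [[90/149, 90/181], [90/109, 90/101]]; det S = 37908000/296901721
solve [mL_A; mL_B] = S·[w00; w01] and [mR_A; mR_B] = S·[w10; w11]:
  w00 = 1, w01 = -1/2, w10 = 0, w11 = 1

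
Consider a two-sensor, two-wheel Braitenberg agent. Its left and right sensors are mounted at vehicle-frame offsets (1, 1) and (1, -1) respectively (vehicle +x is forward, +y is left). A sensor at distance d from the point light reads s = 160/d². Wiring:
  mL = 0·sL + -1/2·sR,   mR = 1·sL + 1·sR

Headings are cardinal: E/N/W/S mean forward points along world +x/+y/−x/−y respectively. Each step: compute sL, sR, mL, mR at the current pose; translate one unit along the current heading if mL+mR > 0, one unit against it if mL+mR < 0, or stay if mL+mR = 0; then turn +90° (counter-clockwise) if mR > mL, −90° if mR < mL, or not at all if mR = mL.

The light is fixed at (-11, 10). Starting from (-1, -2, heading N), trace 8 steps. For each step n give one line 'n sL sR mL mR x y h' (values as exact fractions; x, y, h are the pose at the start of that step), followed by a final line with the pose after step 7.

n=0: pose=(-1,-2,N); sL=80/101, sR=80/121; mL=-40/121, mR=17760/12221; mL+mR=13720/12221 → advance +1; mR−mL=21800/12221 → turn +1·90°
n=1: pose=(-1,-1,W); sL=32/45, sR=160/181; mL=-80/181, mR=12992/8145; mL+mR=9392/8145 → advance +1; mR−mL=16592/8145 → turn +1·90°
n=2: pose=(-2,-1,S); sL=40/61, sR=10/13; mL=-5/13, mR=1130/793; mL+mR=825/793 → advance +1; mR−mL=1435/793 → turn +1·90°
n=3: pose=(-2,-2,E); sL=160/221, sR=160/269; mL=-80/269, mR=78400/59449; mL+mR=60720/59449 → advance +1; mR−mL=96080/59449 → turn +1·90°
n=4: pose=(-1,-2,N); sL=80/101, sR=80/121; mL=-40/121, mR=17760/12221; mL+mR=13720/12221 → advance +1; mR−mL=21800/12221 → turn +1·90°
n=5: pose=(-1,-1,W); sL=32/45, sR=160/181; mL=-80/181, mR=12992/8145; mL+mR=9392/8145 → advance +1; mR−mL=16592/8145 → turn +1·90°
n=6: pose=(-2,-1,S); sL=40/61, sR=10/13; mL=-5/13, mR=1130/793; mL+mR=825/793 → advance +1; mR−mL=1435/793 → turn +1·90°
n=7: pose=(-2,-2,E); sL=160/221, sR=160/269; mL=-80/269, mR=78400/59449; mL+mR=60720/59449 → advance +1; mR−mL=96080/59449 → turn +1·90°

0 80/101 80/121 -40/121 17760/12221 -1 -2 N
1 32/45 160/181 -80/181 12992/8145 -1 -1 W
2 40/61 10/13 -5/13 1130/793 -2 -1 S
3 160/221 160/269 -80/269 78400/59449 -2 -2 E
4 80/101 80/121 -40/121 17760/12221 -1 -2 N
5 32/45 160/181 -80/181 12992/8145 -1 -1 W
6 40/61 10/13 -5/13 1130/793 -2 -1 S
7 160/221 160/269 -80/269 78400/59449 -2 -2 E
final -1 -2 N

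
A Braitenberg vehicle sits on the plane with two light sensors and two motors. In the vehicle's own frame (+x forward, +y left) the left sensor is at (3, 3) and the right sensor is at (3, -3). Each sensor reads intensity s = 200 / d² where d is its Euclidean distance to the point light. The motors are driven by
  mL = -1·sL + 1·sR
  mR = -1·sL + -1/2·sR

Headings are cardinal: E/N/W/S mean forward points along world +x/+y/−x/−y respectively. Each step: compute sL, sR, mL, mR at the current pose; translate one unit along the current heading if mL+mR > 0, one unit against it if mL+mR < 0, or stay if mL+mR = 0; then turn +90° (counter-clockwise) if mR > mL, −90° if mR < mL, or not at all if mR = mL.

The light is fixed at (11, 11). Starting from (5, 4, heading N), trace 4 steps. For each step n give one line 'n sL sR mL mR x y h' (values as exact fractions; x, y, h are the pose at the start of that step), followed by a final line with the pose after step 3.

n=0: pose=(5,4,N); sL=200/97, sR=8; mL=576/97, mR=-588/97; mL+mR=-12/97 → advance -1; mR−mL=-12 → turn -1·90°
n=1: pose=(5,3,E); sL=100/17, sR=20/13; mL=-960/221, mR=-1470/221; mL+mR=-2430/221 → advance -1; mR−mL=-30/13 → turn -1·90°
n=2: pose=(4,3,S); sL=200/137, sR=200/221; mL=-16800/30277, mR=-57900/30277; mL+mR=-74700/30277 → advance -1; mR−mL=-300/221 → turn -1·90°
n=3: pose=(4,4,W); sL=1, sR=50/29; mL=21/29, mR=-54/29; mL+mR=-33/29 → advance -1; mR−mL=-75/29 → turn -1·90°

0 200/97 8 576/97 -588/97 5 4 N
1 100/17 20/13 -960/221 -1470/221 5 3 E
2 200/137 200/221 -16800/30277 -57900/30277 4 3 S
3 1 50/29 21/29 -54/29 4 4 W
final 5 4 N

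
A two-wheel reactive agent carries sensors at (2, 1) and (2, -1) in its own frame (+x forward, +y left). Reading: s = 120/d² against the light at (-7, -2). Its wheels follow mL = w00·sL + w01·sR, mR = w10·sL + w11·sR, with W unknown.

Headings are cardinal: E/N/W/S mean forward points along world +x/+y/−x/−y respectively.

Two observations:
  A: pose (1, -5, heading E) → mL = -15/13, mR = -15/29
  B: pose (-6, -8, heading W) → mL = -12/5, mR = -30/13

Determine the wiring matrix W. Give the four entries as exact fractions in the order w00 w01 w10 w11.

-1 0 0 -1/2

obs A: pose=(1,-5,E) → sL=15/13, sR=30/29, mL=-15/13, mR=-15/29
obs B: pose=(-6,-8,W) → sL=12/5, sR=60/13, mL=-12/5, mR=-30/13
sensor matrix S = [[15/13, 30/29], [12/5, 60/13]]; det S = 13932/4901
solve [mL_A; mL_B] = S·[w00; w01] and [mR_A; mR_B] = S·[w10; w11]:
  w00 = -1, w01 = 0, w10 = 0, w11 = -1/2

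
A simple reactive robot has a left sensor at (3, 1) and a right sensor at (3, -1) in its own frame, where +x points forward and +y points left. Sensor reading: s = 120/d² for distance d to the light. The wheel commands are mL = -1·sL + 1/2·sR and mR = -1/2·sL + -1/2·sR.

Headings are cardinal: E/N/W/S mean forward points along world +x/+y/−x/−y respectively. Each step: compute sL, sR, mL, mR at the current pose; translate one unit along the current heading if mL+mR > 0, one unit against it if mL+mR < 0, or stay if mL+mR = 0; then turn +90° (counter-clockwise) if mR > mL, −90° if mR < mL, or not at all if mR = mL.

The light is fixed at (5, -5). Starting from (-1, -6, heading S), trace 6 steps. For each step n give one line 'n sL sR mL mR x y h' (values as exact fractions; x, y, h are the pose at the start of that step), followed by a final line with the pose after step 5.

n=0: pose=(-1,-6,S); sL=120/41, sR=24/13; mL=-1068/533, mR=-1272/533; mL+mR=-180/41 → advance -1; mR−mL=-204/533 → turn -1·90°
n=1: pose=(-1,-5,W); sL=60/41, sR=60/41; mL=-30/41, mR=-60/41; mL+mR=-90/41 → advance -1; mR−mL=-30/41 → turn -1·90°
n=2: pose=(0,-5,N); sL=8/3, sR=24/5; mL=-4/15, mR=-56/15; mL+mR=-4 → advance -1; mR−mL=-52/15 → turn -1·90°
n=3: pose=(0,-6,E); sL=30, sR=15; mL=-45/2, mR=-45/2; mL+mR=-45 → advance -1; mR−mL=0 → turn +0·90°
n=4: pose=(-1,-6,E); sL=40/3, sR=120/13; mL=-340/39, mR=-440/39; mL+mR=-20 → advance -1; mR−mL=-100/39 → turn -1·90°
n=5: pose=(-2,-6,S); sL=30/13, sR=3/2; mL=-81/52, mR=-99/52; mL+mR=-45/13 → advance -1; mR−mL=-9/26 → turn -1·90°

0 120/41 24/13 -1068/533 -1272/533 -1 -6 S
1 60/41 60/41 -30/41 -60/41 -1 -5 W
2 8/3 24/5 -4/15 -56/15 0 -5 N
3 30 15 -45/2 -45/2 0 -6 E
4 40/3 120/13 -340/39 -440/39 -1 -6 E
5 30/13 3/2 -81/52 -99/52 -2 -6 S
final -2 -5 W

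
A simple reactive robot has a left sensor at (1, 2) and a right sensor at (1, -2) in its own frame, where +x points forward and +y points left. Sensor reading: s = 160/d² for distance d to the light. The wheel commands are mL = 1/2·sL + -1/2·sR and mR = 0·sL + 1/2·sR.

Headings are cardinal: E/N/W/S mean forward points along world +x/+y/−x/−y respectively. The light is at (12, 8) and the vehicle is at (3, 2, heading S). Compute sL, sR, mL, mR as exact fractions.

left sensor world pos  = (5, 1); dL² = 98
right sensor world pos = (1, 1); dR² = 170
sL = 160/98 = 80/49
sR = 160/170 = 16/17
mL = 1/2·sL + -1/2·sR = 288/833
mR = 0·sL + 1/2·sR = 8/17

80/49 16/17 288/833 8/17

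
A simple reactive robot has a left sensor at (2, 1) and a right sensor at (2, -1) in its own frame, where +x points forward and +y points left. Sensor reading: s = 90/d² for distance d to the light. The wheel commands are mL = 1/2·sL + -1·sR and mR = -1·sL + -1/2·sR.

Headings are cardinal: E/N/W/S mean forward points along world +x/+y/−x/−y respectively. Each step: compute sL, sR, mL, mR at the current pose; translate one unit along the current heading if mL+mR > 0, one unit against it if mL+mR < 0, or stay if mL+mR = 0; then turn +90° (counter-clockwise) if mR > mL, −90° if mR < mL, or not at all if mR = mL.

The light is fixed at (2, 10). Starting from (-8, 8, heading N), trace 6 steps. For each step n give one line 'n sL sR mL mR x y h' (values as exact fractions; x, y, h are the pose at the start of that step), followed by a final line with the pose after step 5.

n=0: pose=(-8,8,N); sL=90/121, sR=10/9; mL=-805/1089, mR=-1415/1089; mL+mR=-740/363 → advance -1; mR−mL=-610/1089 → turn -1·90°
n=1: pose=(-8,7,E); sL=45/34, sR=9/8; mL=-63/136, mR=-513/272; mL+mR=-639/272 → advance -1; mR−mL=-387/272 → turn -1·90°
n=2: pose=(-9,7,S); sL=18/25, sR=90/169; mL=-729/4225, mR=-4167/4225; mL+mR=-4896/4225 → advance -1; mR−mL=-3438/4225 → turn -1·90°
n=3: pose=(-9,8,W); sL=45/89, sR=9/17; mL=-837/3026, mR=-2331/3026; mL+mR=-1584/1513 → advance -1; mR−mL=-747/1513 → turn -1·90°
n=4: pose=(-8,8,N); sL=90/121, sR=10/9; mL=-805/1089, mR=-1415/1089; mL+mR=-740/363 → advance -1; mR−mL=-610/1089 → turn -1·90°
n=5: pose=(-8,7,E); sL=45/34, sR=9/8; mL=-63/136, mR=-513/272; mL+mR=-639/272 → advance -1; mR−mL=-387/272 → turn -1·90°

0 90/121 10/9 -805/1089 -1415/1089 -8 8 N
1 45/34 9/8 -63/136 -513/272 -8 7 E
2 18/25 90/169 -729/4225 -4167/4225 -9 7 S
3 45/89 9/17 -837/3026 -2331/3026 -9 8 W
4 90/121 10/9 -805/1089 -1415/1089 -8 8 N
5 45/34 9/8 -63/136 -513/272 -8 7 E
final -9 7 S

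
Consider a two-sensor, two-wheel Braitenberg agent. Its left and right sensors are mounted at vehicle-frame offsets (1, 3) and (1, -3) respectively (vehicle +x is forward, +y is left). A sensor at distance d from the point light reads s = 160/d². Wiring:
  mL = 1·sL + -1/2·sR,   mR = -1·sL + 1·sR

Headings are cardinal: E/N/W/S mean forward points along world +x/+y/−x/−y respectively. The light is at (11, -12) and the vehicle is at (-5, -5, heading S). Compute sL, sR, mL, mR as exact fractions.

32/41 160/397 9424/16277 -6144/16277

left sensor world pos  = (-2, -6); dL² = 205
right sensor world pos = (-8, -6); dR² = 397
sL = 160/205 = 32/41
sR = 160/397 = 160/397
mL = 1·sL + -1/2·sR = 9424/16277
mR = -1·sL + 1·sR = -6144/16277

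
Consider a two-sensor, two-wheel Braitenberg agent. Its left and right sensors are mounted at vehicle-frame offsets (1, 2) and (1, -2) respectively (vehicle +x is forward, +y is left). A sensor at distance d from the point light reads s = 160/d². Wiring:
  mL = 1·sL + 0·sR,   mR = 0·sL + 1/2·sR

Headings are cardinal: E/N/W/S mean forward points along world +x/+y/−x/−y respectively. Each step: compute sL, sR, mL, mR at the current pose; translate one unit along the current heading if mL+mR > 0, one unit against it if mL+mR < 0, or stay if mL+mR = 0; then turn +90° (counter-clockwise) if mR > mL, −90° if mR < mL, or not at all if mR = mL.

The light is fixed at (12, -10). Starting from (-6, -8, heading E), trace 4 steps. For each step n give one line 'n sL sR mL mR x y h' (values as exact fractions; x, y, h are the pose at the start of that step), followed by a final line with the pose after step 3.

0 32/61 160/289 32/61 80/289 -6 -8 E
1 80/113 80/181 80/113 40/181 -5 -8 S
2 32/65 160/333 32/65 80/333 -5 -9 W
3 40/101 8/13 40/101 4/13 -6 -9 N
final -6 -8 E

n=0: pose=(-6,-8,E); sL=32/61, sR=160/289; mL=32/61, mR=80/289; mL+mR=14128/17629 → advance +1; mR−mL=-4368/17629 → turn -1·90°
n=1: pose=(-5,-8,S); sL=80/113, sR=80/181; mL=80/113, mR=40/181; mL+mR=19000/20453 → advance +1; mR−mL=-9960/20453 → turn -1·90°
n=2: pose=(-5,-9,W); sL=32/65, sR=160/333; mL=32/65, mR=80/333; mL+mR=15856/21645 → advance +1; mR−mL=-5456/21645 → turn -1·90°
n=3: pose=(-6,-9,N); sL=40/101, sR=8/13; mL=40/101, mR=4/13; mL+mR=924/1313 → advance +1; mR−mL=-116/1313 → turn -1·90°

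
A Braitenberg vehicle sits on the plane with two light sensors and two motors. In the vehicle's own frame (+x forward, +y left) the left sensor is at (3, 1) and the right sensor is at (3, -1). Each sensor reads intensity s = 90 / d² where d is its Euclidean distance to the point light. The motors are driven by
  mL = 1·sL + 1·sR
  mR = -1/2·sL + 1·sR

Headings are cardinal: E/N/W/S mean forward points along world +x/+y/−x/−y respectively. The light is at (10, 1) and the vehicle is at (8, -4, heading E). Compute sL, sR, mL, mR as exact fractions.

90/17 90/37 4860/629 -135/629

left sensor world pos  = (11, -3); dL² = 17
right sensor world pos = (11, -5); dR² = 37
sL = 90/17 = 90/17
sR = 90/37 = 90/37
mL = 1·sL + 1·sR = 4860/629
mR = -1/2·sL + 1·sR = -135/629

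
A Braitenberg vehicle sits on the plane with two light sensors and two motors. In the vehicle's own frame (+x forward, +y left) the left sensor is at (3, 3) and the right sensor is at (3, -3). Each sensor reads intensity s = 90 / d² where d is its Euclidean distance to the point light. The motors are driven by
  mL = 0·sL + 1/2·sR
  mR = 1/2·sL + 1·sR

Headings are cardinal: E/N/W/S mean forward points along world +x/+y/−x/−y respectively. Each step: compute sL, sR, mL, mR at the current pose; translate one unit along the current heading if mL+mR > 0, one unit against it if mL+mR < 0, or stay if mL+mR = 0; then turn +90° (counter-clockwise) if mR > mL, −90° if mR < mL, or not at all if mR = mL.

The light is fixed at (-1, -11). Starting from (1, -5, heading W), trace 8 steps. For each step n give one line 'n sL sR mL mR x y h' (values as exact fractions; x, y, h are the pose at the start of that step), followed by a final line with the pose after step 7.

0 9 45/41 45/82 459/82 1 -5 W
1 18/5 90/13 45/13 567/65 0 -5 S
2 9/8 9/2 9/4 81/16 0 -6 E
3 18/13 90/89 45/89 1971/1157 1 -6 N
4 9 45/41 45/82 459/82 1 -5 W
5 18/5 90/13 45/13 567/65 0 -5 S
6 9/8 9/2 9/4 81/16 0 -6 E
7 18/13 90/89 45/89 1971/1157 1 -6 N
final 1 -5 W

n=0: pose=(1,-5,W); sL=9, sR=45/41; mL=45/82, mR=459/82; mL+mR=252/41 → advance +1; mR−mL=207/41 → turn +1·90°
n=1: pose=(0,-5,S); sL=18/5, sR=90/13; mL=45/13, mR=567/65; mL+mR=792/65 → advance +1; mR−mL=342/65 → turn +1·90°
n=2: pose=(0,-6,E); sL=9/8, sR=9/2; mL=9/4, mR=81/16; mL+mR=117/16 → advance +1; mR−mL=45/16 → turn +1·90°
n=3: pose=(1,-6,N); sL=18/13, sR=90/89; mL=45/89, mR=1971/1157; mL+mR=2556/1157 → advance +1; mR−mL=1386/1157 → turn +1·90°
n=4: pose=(1,-5,W); sL=9, sR=45/41; mL=45/82, mR=459/82; mL+mR=252/41 → advance +1; mR−mL=207/41 → turn +1·90°
n=5: pose=(0,-5,S); sL=18/5, sR=90/13; mL=45/13, mR=567/65; mL+mR=792/65 → advance +1; mR−mL=342/65 → turn +1·90°
n=6: pose=(0,-6,E); sL=9/8, sR=9/2; mL=9/4, mR=81/16; mL+mR=117/16 → advance +1; mR−mL=45/16 → turn +1·90°
n=7: pose=(1,-6,N); sL=18/13, sR=90/89; mL=45/89, mR=1971/1157; mL+mR=2556/1157 → advance +1; mR−mL=1386/1157 → turn +1·90°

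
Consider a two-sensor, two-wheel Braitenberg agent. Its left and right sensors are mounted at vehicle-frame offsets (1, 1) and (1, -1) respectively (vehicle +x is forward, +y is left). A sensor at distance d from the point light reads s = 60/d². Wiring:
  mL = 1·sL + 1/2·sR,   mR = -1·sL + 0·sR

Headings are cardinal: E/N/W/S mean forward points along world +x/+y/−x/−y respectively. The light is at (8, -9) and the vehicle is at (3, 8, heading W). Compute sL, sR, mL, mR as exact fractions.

left sensor world pos  = (2, 7); dL² = 292
right sensor world pos = (2, 9); dR² = 360
sL = 60/292 = 15/73
sR = 60/360 = 1/6
mL = 1·sL + 1/2·sR = 253/876
mR = -1·sL + 0·sR = -15/73

15/73 1/6 253/876 -15/73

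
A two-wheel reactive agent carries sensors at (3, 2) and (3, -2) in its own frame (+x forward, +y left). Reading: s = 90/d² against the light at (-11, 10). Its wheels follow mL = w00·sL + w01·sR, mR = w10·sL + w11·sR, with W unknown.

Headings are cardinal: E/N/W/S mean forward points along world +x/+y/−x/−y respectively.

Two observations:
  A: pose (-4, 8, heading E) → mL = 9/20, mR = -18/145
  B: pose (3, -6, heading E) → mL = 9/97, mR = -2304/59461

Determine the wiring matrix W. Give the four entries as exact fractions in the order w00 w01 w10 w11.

1/2 0 -1 1

obs A: pose=(-4,8,E) → sL=9/10, sR=45/58, mL=9/20, mR=-18/145
obs B: pose=(3,-6,E) → sL=18/97, sR=90/613, mL=9/97, mR=-2304/59461
sensor matrix S = [[9/10, 45/58], [18/97, 90/613]]; det S = -20412/1724369
solve [mL_A; mL_B] = S·[w00; w01] and [mR_A; mR_B] = S·[w10; w11]:
  w00 = 1/2, w01 = 0, w10 = -1, w11 = 1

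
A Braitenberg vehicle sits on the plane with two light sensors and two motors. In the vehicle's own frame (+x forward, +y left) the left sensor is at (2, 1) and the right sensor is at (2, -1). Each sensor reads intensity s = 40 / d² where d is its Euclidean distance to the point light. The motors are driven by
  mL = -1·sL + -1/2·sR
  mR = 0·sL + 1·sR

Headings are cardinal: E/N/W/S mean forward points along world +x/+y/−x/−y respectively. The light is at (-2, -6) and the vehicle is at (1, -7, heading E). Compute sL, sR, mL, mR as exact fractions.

left sensor world pos  = (3, -6); dL² = 25
right sensor world pos = (3, -8); dR² = 29
sL = 40/25 = 8/5
sR = 40/29 = 40/29
mL = -1·sL + -1/2·sR = -332/145
mR = 0·sL + 1·sR = 40/29

8/5 40/29 -332/145 40/29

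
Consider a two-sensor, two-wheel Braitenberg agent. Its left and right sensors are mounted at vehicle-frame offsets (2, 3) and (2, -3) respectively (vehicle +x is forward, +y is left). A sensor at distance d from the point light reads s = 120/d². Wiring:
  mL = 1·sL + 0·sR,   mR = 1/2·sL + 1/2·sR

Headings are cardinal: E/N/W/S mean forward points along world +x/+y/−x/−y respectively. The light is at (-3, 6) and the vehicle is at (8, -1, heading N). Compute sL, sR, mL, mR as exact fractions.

120/89 120/221 120/89 18600/19669

left sensor world pos  = (5, 1); dL² = 89
right sensor world pos = (11, 1); dR² = 221
sL = 120/89 = 120/89
sR = 120/221 = 120/221
mL = 1·sL + 0·sR = 120/89
mR = 1/2·sL + 1/2·sR = 18600/19669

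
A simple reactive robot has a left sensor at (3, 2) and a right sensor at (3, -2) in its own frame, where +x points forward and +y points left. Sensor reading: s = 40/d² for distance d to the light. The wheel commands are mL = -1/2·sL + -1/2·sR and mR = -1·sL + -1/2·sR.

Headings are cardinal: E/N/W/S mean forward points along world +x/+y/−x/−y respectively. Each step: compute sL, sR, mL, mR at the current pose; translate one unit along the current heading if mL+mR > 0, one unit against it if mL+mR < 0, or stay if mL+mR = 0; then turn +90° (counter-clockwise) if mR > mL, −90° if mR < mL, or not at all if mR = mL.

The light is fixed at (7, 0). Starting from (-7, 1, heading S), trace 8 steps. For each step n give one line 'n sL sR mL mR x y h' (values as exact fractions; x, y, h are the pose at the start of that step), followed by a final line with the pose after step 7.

0 10/37 2/13 -102/481 -167/481 -7 1 S
1 40/289 8/61 -2376/17629 -3596/17629 -7 2 W
2 4/25 20/73 -396/1825 -542/1825 -6 2 N
3 40/109 40/101 -4200/11009 -6220/11009 -6 1 E
4 10/37 2/13 -102/481 -167/481 -7 1 S
5 40/289 8/61 -2376/17629 -3596/17629 -7 2 W
6 4/25 20/73 -396/1825 -542/1825 -6 2 N
7 40/109 40/101 -4200/11009 -6220/11009 -6 1 E
final -7 1 S

n=0: pose=(-7,1,S); sL=10/37, sR=2/13; mL=-102/481, mR=-167/481; mL+mR=-269/481 → advance -1; mR−mL=-5/37 → turn -1·90°
n=1: pose=(-7,2,W); sL=40/289, sR=8/61; mL=-2376/17629, mR=-3596/17629; mL+mR=-5972/17629 → advance -1; mR−mL=-20/289 → turn -1·90°
n=2: pose=(-6,2,N); sL=4/25, sR=20/73; mL=-396/1825, mR=-542/1825; mL+mR=-938/1825 → advance -1; mR−mL=-2/25 → turn -1·90°
n=3: pose=(-6,1,E); sL=40/109, sR=40/101; mL=-4200/11009, mR=-6220/11009; mL+mR=-10420/11009 → advance -1; mR−mL=-20/109 → turn -1·90°
n=4: pose=(-7,1,S); sL=10/37, sR=2/13; mL=-102/481, mR=-167/481; mL+mR=-269/481 → advance -1; mR−mL=-5/37 → turn -1·90°
n=5: pose=(-7,2,W); sL=40/289, sR=8/61; mL=-2376/17629, mR=-3596/17629; mL+mR=-5972/17629 → advance -1; mR−mL=-20/289 → turn -1·90°
n=6: pose=(-6,2,N); sL=4/25, sR=20/73; mL=-396/1825, mR=-542/1825; mL+mR=-938/1825 → advance -1; mR−mL=-2/25 → turn -1·90°
n=7: pose=(-6,1,E); sL=40/109, sR=40/101; mL=-4200/11009, mR=-6220/11009; mL+mR=-10420/11009 → advance -1; mR−mL=-20/109 → turn -1·90°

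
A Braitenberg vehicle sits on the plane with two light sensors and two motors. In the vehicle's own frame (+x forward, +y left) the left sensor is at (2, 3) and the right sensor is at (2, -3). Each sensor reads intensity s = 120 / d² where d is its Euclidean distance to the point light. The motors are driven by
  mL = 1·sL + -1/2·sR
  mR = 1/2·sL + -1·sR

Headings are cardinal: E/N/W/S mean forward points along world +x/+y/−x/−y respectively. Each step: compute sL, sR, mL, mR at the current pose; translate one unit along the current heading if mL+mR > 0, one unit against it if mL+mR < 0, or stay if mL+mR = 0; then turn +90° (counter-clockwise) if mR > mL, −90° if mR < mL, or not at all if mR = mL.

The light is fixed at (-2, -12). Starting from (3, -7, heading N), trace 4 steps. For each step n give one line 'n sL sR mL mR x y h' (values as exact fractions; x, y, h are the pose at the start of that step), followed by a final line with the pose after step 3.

n=0: pose=(3,-7,N); sL=120/53, sR=120/113; mL=10380/5989, mR=420/5989; mL+mR=10800/5989 → advance +1; mR−mL=-9960/5989 → turn -1·90°
n=1: pose=(3,-6,E); sL=12/13, sR=60/29; mL=-42/377, mR=-606/377; mL+mR=-648/377 → advance -1; mR−mL=-564/377 → turn -1·90°
n=2: pose=(2,-6,S); sL=24/13, sR=120/17; mL=-372/221, mR=-1356/221; mL+mR=-1728/221 → advance -1; mR−mL=-984/221 → turn -1·90°
n=3: pose=(2,-5,W); sL=6, sR=15/13; mL=141/26, mR=24/13; mL+mR=189/26 → advance +1; mR−mL=-93/26 → turn -1·90°

0 120/53 120/113 10380/5989 420/5989 3 -7 N
1 12/13 60/29 -42/377 -606/377 3 -6 E
2 24/13 120/17 -372/221 -1356/221 2 -6 S
3 6 15/13 141/26 24/13 2 -5 W
final 1 -5 N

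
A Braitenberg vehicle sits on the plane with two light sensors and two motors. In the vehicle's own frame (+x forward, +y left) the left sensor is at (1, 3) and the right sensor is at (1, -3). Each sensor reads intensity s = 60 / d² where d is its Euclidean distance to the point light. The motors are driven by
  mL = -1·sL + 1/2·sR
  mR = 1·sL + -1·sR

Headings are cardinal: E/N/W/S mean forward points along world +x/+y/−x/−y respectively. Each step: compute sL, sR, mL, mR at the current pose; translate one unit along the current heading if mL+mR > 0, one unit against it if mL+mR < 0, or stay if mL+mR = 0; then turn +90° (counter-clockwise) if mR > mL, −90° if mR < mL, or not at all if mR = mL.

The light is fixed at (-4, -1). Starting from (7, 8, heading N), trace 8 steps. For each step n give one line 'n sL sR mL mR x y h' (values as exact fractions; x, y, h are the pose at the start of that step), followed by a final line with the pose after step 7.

0 15/41 15/74 -1605/6068 495/3034 7 8 N
1 12/25 60/221 -1902/5525 1152/5525 7 7 W
2 30/137 6/13 21/1781 -432/1781 8 7 S
3 60/157 12/53 -2238/8321 1296/8321 8 8 W
4 3/16 15/41 -3/656 -117/656 9 8 S
5 60/193 60/313 -12990/60409 7200/60409 9 9 W
6 6/37 30/101 -51/3737 -504/3737 10 9 S
7 60/233 12/73 -2982/17009 1584/17009 10 10 W
final 11 10 S

n=0: pose=(7,8,N); sL=15/41, sR=15/74; mL=-1605/6068, mR=495/3034; mL+mR=-15/148 → advance -1; mR−mL=2595/6068 → turn +1·90°
n=1: pose=(7,7,W); sL=12/25, sR=60/221; mL=-1902/5525, mR=1152/5525; mL+mR=-30/221 → advance -1; mR−mL=3054/5525 → turn +1·90°
n=2: pose=(8,7,S); sL=30/137, sR=6/13; mL=21/1781, mR=-432/1781; mL+mR=-3/13 → advance -1; mR−mL=-453/1781 → turn -1·90°
n=3: pose=(8,8,W); sL=60/157, sR=12/53; mL=-2238/8321, mR=1296/8321; mL+mR=-6/53 → advance -1; mR−mL=3534/8321 → turn +1·90°
n=4: pose=(9,8,S); sL=3/16, sR=15/41; mL=-3/656, mR=-117/656; mL+mR=-15/82 → advance -1; mR−mL=-57/328 → turn -1·90°
n=5: pose=(9,9,W); sL=60/193, sR=60/313; mL=-12990/60409, mR=7200/60409; mL+mR=-30/313 → advance -1; mR−mL=20190/60409 → turn +1·90°
n=6: pose=(10,9,S); sL=6/37, sR=30/101; mL=-51/3737, mR=-504/3737; mL+mR=-15/101 → advance -1; mR−mL=-453/3737 → turn -1·90°
n=7: pose=(10,10,W); sL=60/233, sR=12/73; mL=-2982/17009, mR=1584/17009; mL+mR=-6/73 → advance -1; mR−mL=4566/17009 → turn +1·90°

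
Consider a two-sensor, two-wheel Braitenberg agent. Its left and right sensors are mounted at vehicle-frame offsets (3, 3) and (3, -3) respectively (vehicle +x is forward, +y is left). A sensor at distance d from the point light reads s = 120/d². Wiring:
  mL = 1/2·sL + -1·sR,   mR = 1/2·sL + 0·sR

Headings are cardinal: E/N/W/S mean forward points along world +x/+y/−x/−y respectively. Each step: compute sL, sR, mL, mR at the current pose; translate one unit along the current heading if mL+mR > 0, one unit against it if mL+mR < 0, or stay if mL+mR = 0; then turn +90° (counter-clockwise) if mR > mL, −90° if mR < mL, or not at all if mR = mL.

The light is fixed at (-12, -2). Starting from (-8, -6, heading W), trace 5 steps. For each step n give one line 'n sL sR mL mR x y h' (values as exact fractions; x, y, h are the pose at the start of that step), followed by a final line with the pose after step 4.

0 12/5 60 -294/5 6/5 -8 -6 W
1 120/113 120/53 -10380/5989 60/113 -7 -6 S
2 15/8 6/5 -21/80 15/16 -7 -5 E
3 40/3 40/27 140/27 20/3 -6 -5 N
4 60/17 12 -174/17 30/17 -6 -4 W
final -5 -4 S

n=0: pose=(-8,-6,W); sL=12/5, sR=60; mL=-294/5, mR=6/5; mL+mR=-288/5 → advance -1; mR−mL=60 → turn +1·90°
n=1: pose=(-7,-6,S); sL=120/113, sR=120/53; mL=-10380/5989, mR=60/113; mL+mR=-7200/5989 → advance -1; mR−mL=120/53 → turn +1·90°
n=2: pose=(-7,-5,E); sL=15/8, sR=6/5; mL=-21/80, mR=15/16; mL+mR=27/40 → advance +1; mR−mL=6/5 → turn +1·90°
n=3: pose=(-6,-5,N); sL=40/3, sR=40/27; mL=140/27, mR=20/3; mL+mR=320/27 → advance +1; mR−mL=40/27 → turn +1·90°
n=4: pose=(-6,-4,W); sL=60/17, sR=12; mL=-174/17, mR=30/17; mL+mR=-144/17 → advance -1; mR−mL=12 → turn +1·90°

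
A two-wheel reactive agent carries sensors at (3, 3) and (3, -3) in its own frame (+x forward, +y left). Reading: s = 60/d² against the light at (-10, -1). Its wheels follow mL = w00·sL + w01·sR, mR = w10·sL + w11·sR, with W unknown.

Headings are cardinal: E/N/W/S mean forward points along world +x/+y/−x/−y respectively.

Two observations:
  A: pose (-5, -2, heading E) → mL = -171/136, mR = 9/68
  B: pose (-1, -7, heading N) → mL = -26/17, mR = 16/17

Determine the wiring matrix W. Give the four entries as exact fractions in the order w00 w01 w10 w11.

-1 -1/2 1 -1

obs A: pose=(-5,-2,E) → sL=15/17, sR=3/4, mL=-171/136, mR=9/68
obs B: pose=(-1,-7,N) → sL=4/3, sR=20/51, mL=-26/17, mR=16/17
sensor matrix S = [[15/17, 3/4], [4/3, 20/51]]; det S = -189/289
solve [mL_A; mL_B] = S·[w00; w01] and [mR_A; mR_B] = S·[w10; w11]:
  w00 = -1, w01 = -1/2, w10 = 1, w11 = -1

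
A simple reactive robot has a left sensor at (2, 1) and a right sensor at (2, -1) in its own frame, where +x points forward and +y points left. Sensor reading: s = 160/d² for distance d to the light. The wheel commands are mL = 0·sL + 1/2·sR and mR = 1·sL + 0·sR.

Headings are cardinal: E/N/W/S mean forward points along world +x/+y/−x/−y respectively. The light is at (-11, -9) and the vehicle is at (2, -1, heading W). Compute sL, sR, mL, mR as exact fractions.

left sensor world pos  = (0, -2); dL² = 170
right sensor world pos = (0, 0); dR² = 202
sL = 160/170 = 16/17
sR = 160/202 = 80/101
mL = 0·sL + 1/2·sR = 40/101
mR = 1·sL + 0·sR = 16/17

16/17 80/101 40/101 16/17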